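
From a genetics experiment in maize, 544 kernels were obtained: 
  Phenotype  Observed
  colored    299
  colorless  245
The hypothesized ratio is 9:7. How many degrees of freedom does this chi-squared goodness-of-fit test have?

1

A goodness-of-fit test with 2 phenotype classes has df = 2 − 1 = 1.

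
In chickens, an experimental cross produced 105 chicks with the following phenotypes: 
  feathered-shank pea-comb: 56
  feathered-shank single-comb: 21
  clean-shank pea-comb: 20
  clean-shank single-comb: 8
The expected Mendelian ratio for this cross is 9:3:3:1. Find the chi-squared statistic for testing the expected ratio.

Under the 9:3:3:1 hypothesis (Σ ratio = 16, N = 105):
  feathered-shank pea-comb: 105 × 9/16 = 59.0625
  feathered-shank single-comb: 105 × 3/16 = 19.6875
  clean-shank pea-comb: 105 × 3/16 = 19.6875
  clean-shank single-comb: 105 × 1/16 = 6.5625
χ² = Σ (O − E)² / E
  feathered-shank pea-comb: (56 − 59.0625)² / 59.0625 = 0.1588
  feathered-shank single-comb: (21 − 19.6875)² / 19.6875 = 0.0875
  clean-shank pea-comb: (20 − 19.6875)² / 19.6875 = 0.0050
  clean-shank single-comb: (8 − 6.5625)² / 6.5625 = 0.3149
χ² = 0.1588 + 0.0875 + 0.0050 + 0.3149 = 0.5662 ≈ 0.566

0.566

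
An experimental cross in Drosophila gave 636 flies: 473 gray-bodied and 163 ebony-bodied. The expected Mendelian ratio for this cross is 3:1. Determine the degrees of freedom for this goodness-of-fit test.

1

A goodness-of-fit test with 2 phenotype classes has df = 2 − 1 = 1.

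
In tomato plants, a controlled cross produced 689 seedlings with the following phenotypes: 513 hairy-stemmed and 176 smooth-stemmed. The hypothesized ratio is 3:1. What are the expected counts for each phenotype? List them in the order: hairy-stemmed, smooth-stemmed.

Total ratio parts = 4. Expected numbers out of 689:
  hairy-stemmed: 689 × 3/4 = 516.75
  smooth-stemmed: 689 × 1/4 = 172.25

516.75, 172.25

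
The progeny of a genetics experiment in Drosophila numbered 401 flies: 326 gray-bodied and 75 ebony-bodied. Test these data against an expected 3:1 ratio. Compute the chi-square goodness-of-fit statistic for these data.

Under the 3:1 hypothesis (Σ ratio = 4, N = 401):
  gray-bodied: 401 × 3/4 = 300.75
  ebony-bodied: 401 × 1/4 = 100.25
χ² = Σ (O − E)² / E
  gray-bodied: (326 − 300.75)² / 300.75 = 2.1199
  ebony-bodied: (75 − 100.25)² / 100.25 = 6.3597
χ² = 2.1199 + 6.3597 = 8.4796 ≈ 8.480

8.480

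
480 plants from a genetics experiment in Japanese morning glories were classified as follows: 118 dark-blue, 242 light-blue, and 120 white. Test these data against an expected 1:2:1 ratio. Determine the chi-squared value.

Total ratio parts = 4. Expected numbers out of 480:
  dark-blue: 480 × 1/4 = 120
  light-blue: 480 × 2/4 = 240
  white: 480 × 1/4 = 120
χ² = Σ (O − E)² / E
  dark-blue: (118 − 120)² / 120 = 0.0333
  light-blue: (242 − 240)² / 240 = 0.0167
  white: (120 − 120)² / 120 = 0.0000
χ² = 0.0333 + 0.0167 + 0.0000 = 0.050

0.050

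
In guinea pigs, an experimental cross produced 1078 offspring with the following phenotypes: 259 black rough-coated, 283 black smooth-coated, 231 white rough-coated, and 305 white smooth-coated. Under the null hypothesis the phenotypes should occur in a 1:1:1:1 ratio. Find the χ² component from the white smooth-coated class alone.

4.676

Total ratio parts = 4. Expected numbers out of 1078:
  black rough-coated: 1078 × 1/4 = 269.5
  black smooth-coated: 1078 × 1/4 = 269.5
  white rough-coated: 1078 × 1/4 = 269.5
  white smooth-coated: 1078 × 1/4 = 269.5
Contribution of white smooth-coated: (305 − 269.5)² / 269.5 = 4.6763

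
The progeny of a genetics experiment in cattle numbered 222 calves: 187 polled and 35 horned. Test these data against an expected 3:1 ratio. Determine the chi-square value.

Expected counts for N = 222 under a 3:1 ratio (total parts = 4):
  polled: 222 × 3/4 = 166.5
  horned: 222 × 1/4 = 55.5
χ² = Σ (O − E)² / E
  polled: (187 − 166.5)² / 166.5 = 2.5240
  horned: (35 − 55.5)² / 55.5 = 7.5721
χ² = 2.5240 + 7.5721 = 10.0961 ≈ 10.096

10.096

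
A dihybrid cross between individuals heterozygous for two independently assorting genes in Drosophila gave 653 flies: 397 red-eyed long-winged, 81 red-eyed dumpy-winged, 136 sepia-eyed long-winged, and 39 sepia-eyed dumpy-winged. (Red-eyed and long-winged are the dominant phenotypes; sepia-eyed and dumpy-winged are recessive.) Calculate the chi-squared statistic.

A dihybrid F₂ with independent assortment and complete dominance at both loci gives a 9:3:3:1 phenotypic ratio.
Under the 9:3:3:1 hypothesis (Σ ratio = 16, N = 653):
  red-eyed long-winged: 653 × 9/16 = 367.3125
  red-eyed dumpy-winged: 653 × 3/16 = 122.4375
  sepia-eyed long-winged: 653 × 3/16 = 122.4375
  sepia-eyed dumpy-winged: 653 × 1/16 = 40.8125
χ² = Σ (O − E)² / E
  red-eyed long-winged: (397 − 367.3125)² / 367.3125 = 2.3994
  red-eyed dumpy-winged: (81 − 122.4375)² / 122.4375 = 14.0240
  sepia-eyed long-winged: (136 − 122.4375)² / 122.4375 = 1.5023
  sepia-eyed dumpy-winged: (39 − 40.8125)² / 40.8125 = 0.0805
χ² = 2.3994 + 14.0240 + 1.5023 + 0.0805 = 18.0062 ≈ 18.006

18.006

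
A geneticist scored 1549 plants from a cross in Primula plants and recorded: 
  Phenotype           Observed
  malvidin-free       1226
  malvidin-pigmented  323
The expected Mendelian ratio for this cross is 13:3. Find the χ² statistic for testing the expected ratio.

4.493

Total ratio parts = 16. Expected numbers out of 1549:
  malvidin-free: 1549 × 13/16 = 1258.5625
  malvidin-pigmented: 1549 × 3/16 = 290.4375
χ² = Σ (O − E)² / E
  malvidin-free: (1226 − 1258.5625)² / 1258.5625 = 0.8425
  malvidin-pigmented: (323 − 290.4375)² / 290.4375 = 3.6508
χ² = 0.8425 + 3.6508 = 4.4933 ≈ 4.493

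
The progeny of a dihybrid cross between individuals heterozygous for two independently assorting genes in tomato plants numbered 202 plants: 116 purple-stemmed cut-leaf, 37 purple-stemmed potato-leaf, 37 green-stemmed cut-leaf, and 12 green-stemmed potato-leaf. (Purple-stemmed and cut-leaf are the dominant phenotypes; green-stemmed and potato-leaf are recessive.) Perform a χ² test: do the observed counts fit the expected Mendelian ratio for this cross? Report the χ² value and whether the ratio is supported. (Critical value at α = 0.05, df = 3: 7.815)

0.121; consistent

A dihybrid F₂ with independent assortment and complete dominance at both loci gives a 9:3:3:1 phenotypic ratio.
Expected counts for N = 202 under a 9:3:3:1 ratio (total parts = 16):
  purple-stemmed cut-leaf: 202 × 9/16 = 113.625
  purple-stemmed potato-leaf: 202 × 3/16 = 37.875
  green-stemmed cut-leaf: 202 × 3/16 = 37.875
  green-stemmed potato-leaf: 202 × 1/16 = 12.625
χ² = Σ (O − E)² / E
  purple-stemmed cut-leaf: (116 − 113.625)² / 113.625 = 0.0496
  purple-stemmed potato-leaf: (37 − 37.875)² / 37.875 = 0.0202
  green-stemmed cut-leaf: (37 − 37.875)² / 37.875 = 0.0202
  green-stemmed potato-leaf: (12 − 12.625)² / 12.625 = 0.0309
χ² = 0.0496 + 0.0202 + 0.0202 + 0.0309 = 0.1209 ≈ 0.121
Degrees of freedom = 4 − 1 = 3; critical value at α = 0.05 is 7.815.
Since 0.121 < 7.815, we fail to reject the null hypothesis — the data are consistent with the 9:3:3:1 ratio.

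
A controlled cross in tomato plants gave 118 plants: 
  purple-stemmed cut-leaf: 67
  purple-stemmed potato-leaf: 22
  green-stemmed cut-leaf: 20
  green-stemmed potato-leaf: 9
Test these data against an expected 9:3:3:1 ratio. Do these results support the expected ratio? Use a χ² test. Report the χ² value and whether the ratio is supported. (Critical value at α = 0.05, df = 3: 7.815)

0.569; consistent

Expected counts for N = 118 under a 9:3:3:1 ratio (total parts = 16):
  purple-stemmed cut-leaf: 118 × 9/16 = 66.375
  purple-stemmed potato-leaf: 118 × 3/16 = 22.125
  green-stemmed cut-leaf: 118 × 3/16 = 22.125
  green-stemmed potato-leaf: 118 × 1/16 = 7.375
χ² = Σ (O − E)² / E
  purple-stemmed cut-leaf: (67 − 66.375)² / 66.375 = 0.0059
  purple-stemmed potato-leaf: (22 − 22.125)² / 22.125 = 0.0007
  green-stemmed cut-leaf: (20 − 22.125)² / 22.125 = 0.2041
  green-stemmed potato-leaf: (9 − 7.375)² / 7.375 = 0.3581
χ² = 0.0059 + 0.0007 + 0.2041 + 0.3581 = 0.5688 ≈ 0.569
Degrees of freedom = 4 − 1 = 3; critical value at α = 0.05 is 7.815.
Since 0.569 < 7.815, we fail to reject the null hypothesis — the data are consistent with the 9:3:3:1 ratio.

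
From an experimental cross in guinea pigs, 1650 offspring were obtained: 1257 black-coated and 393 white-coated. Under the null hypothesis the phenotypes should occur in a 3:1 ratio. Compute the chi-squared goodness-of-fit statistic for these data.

Expected counts for N = 1650 under a 3:1 ratio (total parts = 4):
  black-coated: 1650 × 3/4 = 1237.5
  white-coated: 1650 × 1/4 = 412.5
χ² = Σ (O − E)² / E
  black-coated: (1257 − 1237.5)² / 1237.5 = 0.3073
  white-coated: (393 − 412.5)² / 412.5 = 0.9218
χ² = 0.3073 + 0.9218 = 1.2291 ≈ 1.229

1.229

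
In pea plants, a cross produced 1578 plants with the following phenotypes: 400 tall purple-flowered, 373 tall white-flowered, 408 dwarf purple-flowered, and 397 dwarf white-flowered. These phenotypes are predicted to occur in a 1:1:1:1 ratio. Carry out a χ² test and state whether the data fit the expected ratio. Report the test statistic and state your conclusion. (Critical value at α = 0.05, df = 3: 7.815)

Total ratio parts = 4. Expected numbers out of 1578:
  tall purple-flowered: 1578 × 1/4 = 394.5
  tall white-flowered: 1578 × 1/4 = 394.5
  dwarf purple-flowered: 1578 × 1/4 = 394.5
  dwarf white-flowered: 1578 × 1/4 = 394.5
χ² = Σ (O − E)² / E
  tall purple-flowered: (400 − 394.5)² / 394.5 = 0.0767
  tall white-flowered: (373 − 394.5)² / 394.5 = 1.1717
  dwarf purple-flowered: (408 − 394.5)² / 394.5 = 0.4620
  dwarf white-flowered: (397 − 394.5)² / 394.5 = 0.0158
χ² = 0.0767 + 1.1717 + 0.4620 + 0.0158 = 1.7262 ≈ 1.726
Degrees of freedom = 4 − 1 = 3; critical value at α = 0.05 is 7.815.
Since 1.726 < 7.815, we fail to reject the null hypothesis — the data are consistent with the 1:1:1:1 ratio.

1.726; consistent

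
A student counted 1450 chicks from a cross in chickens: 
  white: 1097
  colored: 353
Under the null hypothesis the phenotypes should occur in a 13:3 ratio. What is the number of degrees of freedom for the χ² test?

1

A goodness-of-fit test with 2 phenotype classes has df = 2 − 1 = 1.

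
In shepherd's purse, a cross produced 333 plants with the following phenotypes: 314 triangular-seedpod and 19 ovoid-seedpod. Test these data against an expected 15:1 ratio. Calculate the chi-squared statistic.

0.168

Expected counts for N = 333 under a 15:1 ratio (total parts = 16):
  triangular-seedpod: 333 × 15/16 = 312.1875
  ovoid-seedpod: 333 × 1/16 = 20.8125
χ² = Σ (O − E)² / E
  triangular-seedpod: (314 − 312.1875)² / 312.1875 = 0.0105
  ovoid-seedpod: (19 − 20.8125)² / 20.8125 = 0.1578
χ² = 0.0105 + 0.1578 = 0.1683 ≈ 0.168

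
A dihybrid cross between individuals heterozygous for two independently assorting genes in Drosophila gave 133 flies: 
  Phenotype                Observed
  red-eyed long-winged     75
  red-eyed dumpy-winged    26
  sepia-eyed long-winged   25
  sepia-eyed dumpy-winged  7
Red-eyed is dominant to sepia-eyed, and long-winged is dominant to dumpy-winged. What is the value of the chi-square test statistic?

A dihybrid F₂ with independent assortment and complete dominance at both loci gives a 9:3:3:1 phenotypic ratio.
Under the 9:3:3:1 hypothesis (Σ ratio = 16, N = 133):
  red-eyed long-winged: 133 × 9/16 = 74.8125
  red-eyed dumpy-winged: 133 × 3/16 = 24.9375
  sepia-eyed long-winged: 133 × 3/16 = 24.9375
  sepia-eyed dumpy-winged: 133 × 1/16 = 8.3125
χ² = Σ (O − E)² / E
  red-eyed long-winged: (75 − 74.8125)² / 74.8125 = 0.0005
  red-eyed dumpy-winged: (26 − 24.9375)² / 24.9375 = 0.0453
  sepia-eyed long-winged: (25 − 24.9375)² / 24.9375 = 0.0002
  sepia-eyed dumpy-winged: (7 − 8.3125)² / 8.3125 = 0.2072
χ² = 0.0005 + 0.0453 + 0.0002 + 0.2072 = 0.2532 ≈ 0.253

0.253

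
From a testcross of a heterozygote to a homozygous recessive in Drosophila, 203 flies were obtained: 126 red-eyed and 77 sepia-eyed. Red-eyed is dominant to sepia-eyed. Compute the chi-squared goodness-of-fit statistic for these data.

A testcross of a heterozygote (Aa × aa) gives a 1:1 phenotypic ratio.
The 1:1 ratio has 2 parts, so with N = 203 the expected counts are:
  red-eyed: 203 × 1/2 = 101.5
  sepia-eyed: 203 × 1/2 = 101.5
χ² = Σ (O − E)² / E
  red-eyed: (126 − 101.5)² / 101.5 = 5.9138
  sepia-eyed: (77 − 101.5)² / 101.5 = 5.9138
χ² = 5.9138 + 5.9138 = 11.8276 ≈ 11.828

11.828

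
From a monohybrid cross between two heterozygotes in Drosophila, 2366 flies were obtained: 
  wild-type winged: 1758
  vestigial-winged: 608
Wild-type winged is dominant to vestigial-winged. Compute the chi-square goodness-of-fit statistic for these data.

0.614

For a monohybrid cross between heterozygotes with complete dominance, the expected phenotypic ratio is 3:1.
Total ratio parts = 4. Expected numbers out of 2366:
  wild-type winged: 2366 × 3/4 = 1774.5
  vestigial-winged: 2366 × 1/4 = 591.5
χ² = Σ (O − E)² / E
  wild-type winged: (1758 − 1774.5)² / 1774.5 = 0.1534
  vestigial-winged: (608 − 591.5)² / 591.5 = 0.4603
χ² = 0.1534 + 0.4603 = 0.6137 ≈ 0.614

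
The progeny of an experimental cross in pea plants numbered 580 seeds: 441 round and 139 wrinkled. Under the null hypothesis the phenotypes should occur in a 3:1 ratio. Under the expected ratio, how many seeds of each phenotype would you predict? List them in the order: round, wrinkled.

435, 145

The 3:1 ratio has 4 parts, so with N = 580 the expected counts are:
  round: 580 × 3/4 = 435
  wrinkled: 580 × 1/4 = 145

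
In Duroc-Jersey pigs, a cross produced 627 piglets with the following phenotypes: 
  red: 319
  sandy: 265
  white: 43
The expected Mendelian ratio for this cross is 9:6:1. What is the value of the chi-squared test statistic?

Expected counts for N = 627 under a 9:6:1 ratio (total parts = 16):
  red: 627 × 9/16 = 352.6875
  sandy: 627 × 6/16 = 235.125
  white: 627 × 1/16 = 39.1875
χ² = Σ (O − E)² / E
  red: (319 − 352.6875)² / 352.6875 = 3.2177
  sandy: (265 − 235.125)² / 235.125 = 3.7959
  white: (43 − 39.1875)² / 39.1875 = 0.3709
χ² = 3.2177 + 3.7959 + 0.3709 = 7.3845 ≈ 7.385

7.385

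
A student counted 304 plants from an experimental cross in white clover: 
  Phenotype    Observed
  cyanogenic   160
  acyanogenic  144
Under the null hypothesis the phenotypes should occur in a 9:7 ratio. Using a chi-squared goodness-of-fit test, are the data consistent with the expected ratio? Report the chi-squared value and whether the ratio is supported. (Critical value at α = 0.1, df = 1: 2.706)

Under the 9:7 hypothesis (Σ ratio = 16, N = 304):
  cyanogenic: 304 × 9/16 = 171
  acyanogenic: 304 × 7/16 = 133
χ² = Σ (O − E)² / E
  cyanogenic: (160 − 171)² / 171 = 0.7076
  acyanogenic: (144 − 133)² / 133 = 0.9098
χ² = 0.7076 + 0.9098 = 1.6174 ≈ 1.617
Degrees of freedom = 2 − 1 = 1; critical value at α = 0.1 is 2.706.
Since 1.617 < 2.706, we fail to reject the null hypothesis — the data are consistent with the 9:7 ratio.

1.617; consistent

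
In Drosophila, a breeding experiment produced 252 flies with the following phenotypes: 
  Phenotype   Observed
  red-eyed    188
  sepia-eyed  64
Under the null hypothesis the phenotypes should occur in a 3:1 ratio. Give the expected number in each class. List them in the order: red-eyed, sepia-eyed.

189, 63

The 3:1 ratio has 4 parts, so with N = 252 the expected counts are:
  red-eyed: 252 × 3/4 = 189
  sepia-eyed: 252 × 1/4 = 63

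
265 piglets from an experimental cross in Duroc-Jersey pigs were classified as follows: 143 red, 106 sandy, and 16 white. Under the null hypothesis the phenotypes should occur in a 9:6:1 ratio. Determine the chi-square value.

0.707

The 9:6:1 ratio has 16 parts, so with N = 265 the expected counts are:
  red: 265 × 9/16 = 149.0625
  sandy: 265 × 6/16 = 99.375
  white: 265 × 1/16 = 16.5625
χ² = Σ (O − E)² / E
  red: (143 − 149.0625)² / 149.0625 = 0.2466
  sandy: (106 − 99.375)² / 99.375 = 0.4417
  white: (16 − 16.5625)² / 16.5625 = 0.0191
χ² = 0.2466 + 0.4417 + 0.0191 = 0.7074 ≈ 0.707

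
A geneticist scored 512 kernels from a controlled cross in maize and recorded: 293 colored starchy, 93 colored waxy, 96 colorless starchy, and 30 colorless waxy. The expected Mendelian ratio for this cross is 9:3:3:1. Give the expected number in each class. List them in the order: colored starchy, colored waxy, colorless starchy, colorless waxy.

288, 96, 96, 32

Under the 9:3:3:1 hypothesis (Σ ratio = 16, N = 512):
  colored starchy: 512 × 9/16 = 288
  colored waxy: 512 × 3/16 = 96
  colorless starchy: 512 × 3/16 = 96
  colorless waxy: 512 × 1/16 = 32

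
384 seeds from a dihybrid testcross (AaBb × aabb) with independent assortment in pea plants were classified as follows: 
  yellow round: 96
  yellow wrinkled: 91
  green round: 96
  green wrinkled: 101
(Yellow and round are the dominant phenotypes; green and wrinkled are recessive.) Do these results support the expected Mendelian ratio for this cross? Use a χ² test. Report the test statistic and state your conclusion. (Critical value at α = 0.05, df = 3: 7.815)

A dihybrid testcross with independent assortment gives a 1:1:1:1 ratio.
The 1:1:1:1 ratio has 4 parts, so with N = 384 the expected counts are:
  yellow round: 384 × 1/4 = 96
  yellow wrinkled: 384 × 1/4 = 96
  green round: 384 × 1/4 = 96
  green wrinkled: 384 × 1/4 = 96
χ² = Σ (O − E)² / E
  yellow round: (96 − 96)² / 96 = 0.0000
  yellow wrinkled: (91 − 96)² / 96 = 0.2604
  green round: (96 − 96)² / 96 = 0.0000
  green wrinkled: (101 − 96)² / 96 = 0.2604
χ² = 0.0000 + 0.2604 + 0.0000 + 0.2604 = 0.5208 ≈ 0.521
Degrees of freedom = 4 − 1 = 3; critical value at α = 0.05 is 7.815.
Since 0.521 < 7.815, we fail to reject the null hypothesis — the data are consistent with the 1:1:1:1 ratio.

0.521; consistent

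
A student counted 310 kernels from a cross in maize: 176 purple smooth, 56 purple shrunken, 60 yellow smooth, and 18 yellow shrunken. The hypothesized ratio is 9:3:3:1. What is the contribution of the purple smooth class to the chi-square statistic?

Total ratio parts = 16. Expected numbers out of 310:
  purple smooth: 310 × 9/16 = 174.375
  purple shrunken: 310 × 3/16 = 58.125
  yellow smooth: 310 × 3/16 = 58.125
  yellow shrunken: 310 × 1/16 = 19.375
Contribution of purple smooth: (176 − 174.375)² / 174.375 = 0.0151

0.015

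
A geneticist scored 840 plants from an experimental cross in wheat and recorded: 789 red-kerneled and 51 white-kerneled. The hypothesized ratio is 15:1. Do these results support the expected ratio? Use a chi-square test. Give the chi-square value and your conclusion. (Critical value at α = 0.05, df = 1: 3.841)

0.046; consistent

Under the 15:1 hypothesis (Σ ratio = 16, N = 840):
  red-kerneled: 840 × 15/16 = 787.5
  white-kerneled: 840 × 1/16 = 52.5
χ² = Σ (O − E)² / E
  red-kerneled: (789 − 787.5)² / 787.5 = 0.0029
  white-kerneled: (51 − 52.5)² / 52.5 = 0.0429
χ² = 0.0029 + 0.0429 = 0.0458 ≈ 0.046
Degrees of freedom = 2 − 1 = 1; critical value at α = 0.05 is 3.841.
Since 0.046 < 3.841, we fail to reject the null hypothesis — the data are consistent with the 15:1 ratio.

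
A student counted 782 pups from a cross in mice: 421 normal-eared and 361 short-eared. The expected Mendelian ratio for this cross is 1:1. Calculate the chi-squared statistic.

Under the 1:1 hypothesis (Σ ratio = 2, N = 782):
  normal-eared: 782 × 1/2 = 391
  short-eared: 782 × 1/2 = 391
χ² = Σ (O − E)² / E
  normal-eared: (421 − 391)² / 391 = 2.3018
  short-eared: (361 − 391)² / 391 = 2.3018
χ² = 2.3018 + 2.3018 = 4.6036 ≈ 4.604

4.604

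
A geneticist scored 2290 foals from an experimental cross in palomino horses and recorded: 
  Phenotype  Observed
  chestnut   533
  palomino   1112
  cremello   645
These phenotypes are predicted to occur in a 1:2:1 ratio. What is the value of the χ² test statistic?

12.858

Total ratio parts = 4. Expected numbers out of 2290:
  chestnut: 2290 × 1/4 = 572.5
  palomino: 2290 × 2/4 = 1145
  cremello: 2290 × 1/4 = 572.5
χ² = Σ (O − E)² / E
  chestnut: (533 − 572.5)² / 572.5 = 2.7253
  palomino: (1112 − 1145)² / 1145 = 0.9511
  cremello: (645 − 572.5)² / 572.5 = 9.1812
χ² = 2.7253 + 0.9511 + 9.1812 = 12.8576 ≈ 12.858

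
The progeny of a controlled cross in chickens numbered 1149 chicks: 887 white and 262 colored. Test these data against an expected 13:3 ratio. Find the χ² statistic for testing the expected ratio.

Under the 13:3 hypothesis (Σ ratio = 16, N = 1149):
  white: 1149 × 13/16 = 933.5625
  colored: 1149 × 3/16 = 215.4375
χ² = Σ (O − E)² / E
  white: (887 − 933.5625)² / 933.5625 = 2.3224
  colored: (262 − 215.4375)² / 215.4375 = 10.0636
χ² = 2.3224 + 10.0636 = 12.386

12.386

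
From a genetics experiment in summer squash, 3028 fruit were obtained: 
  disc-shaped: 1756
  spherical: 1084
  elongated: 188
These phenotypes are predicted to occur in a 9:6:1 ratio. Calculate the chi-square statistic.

3.978

Total ratio parts = 16. Expected numbers out of 3028:
  disc-shaped: 3028 × 9/16 = 1703.25
  spherical: 3028 × 6/16 = 1135.5
  elongated: 3028 × 1/16 = 189.25
χ² = Σ (O − E)² / E
  disc-shaped: (1756 − 1703.25)² / 1703.25 = 1.6337
  spherical: (1084 − 1135.5)² / 1135.5 = 2.3358
  elongated: (188 − 189.25)² / 189.25 = 0.0083
χ² = 1.6337 + 2.3358 + 0.0083 = 3.9778 ≈ 3.978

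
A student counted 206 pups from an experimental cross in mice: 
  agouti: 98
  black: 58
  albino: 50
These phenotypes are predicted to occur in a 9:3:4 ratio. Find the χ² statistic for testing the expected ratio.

Expected counts for N = 206 under a 9:3:4 ratio (total parts = 16):
  agouti: 206 × 9/16 = 115.875
  black: 206 × 3/16 = 38.625
  albino: 206 × 4/16 = 51.5
χ² = Σ (O − E)² / E
  agouti: (98 − 115.875)² / 115.875 = 2.7574
  black: (58 − 38.625)² / 38.625 = 9.7189
  albino: (50 − 51.5)² / 51.5 = 0.0437
χ² = 2.7574 + 9.7189 + 0.0437 = 12.520

12.520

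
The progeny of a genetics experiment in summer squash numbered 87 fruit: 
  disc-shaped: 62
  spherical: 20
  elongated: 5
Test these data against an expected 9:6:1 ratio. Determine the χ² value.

8.407

Under the 9:6:1 hypothesis (Σ ratio = 16, N = 87):
  disc-shaped: 87 × 9/16 = 48.9375
  spherical: 87 × 6/16 = 32.625
  elongated: 87 × 1/16 = 5.4375
χ² = Σ (O − E)² / E
  disc-shaped: (62 − 48.9375)² / 48.9375 = 3.4867
  spherical: (20 − 32.625)² / 32.625 = 4.8855
  elongated: (5 − 5.4375)² / 5.4375 = 0.0352
χ² = 3.4867 + 4.8855 + 0.0352 = 8.4074 ≈ 8.407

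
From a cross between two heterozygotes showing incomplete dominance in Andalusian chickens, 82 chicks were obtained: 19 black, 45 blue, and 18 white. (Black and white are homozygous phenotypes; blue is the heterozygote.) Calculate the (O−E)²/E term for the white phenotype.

With incomplete dominance, a heterozygote × heterozygote cross gives a 1:2:1 phenotypic ratio.
Under the 1:2:1 hypothesis (Σ ratio = 4, N = 82):
  black: 82 × 1/4 = 20.5
  blue: 82 × 2/4 = 41
  white: 82 × 1/4 = 20.5
Contribution of white: (18 − 20.5)² / 20.5 = 0.3049

0.305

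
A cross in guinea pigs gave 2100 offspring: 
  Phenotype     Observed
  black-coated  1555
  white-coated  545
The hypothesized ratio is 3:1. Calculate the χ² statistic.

Total ratio parts = 4. Expected numbers out of 2100:
  black-coated: 2100 × 3/4 = 1575
  white-coated: 2100 × 1/4 = 525
χ² = Σ (O − E)² / E
  black-coated: (1555 − 1575)² / 1575 = 0.2540
  white-coated: (545 − 525)² / 525 = 0.7619
χ² = 0.2540 + 0.7619 = 1.0159 ≈ 1.016

1.016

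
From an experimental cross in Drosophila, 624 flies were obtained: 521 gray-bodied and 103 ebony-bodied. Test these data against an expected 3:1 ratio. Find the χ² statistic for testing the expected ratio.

Total ratio parts = 4. Expected numbers out of 624:
  gray-bodied: 624 × 3/4 = 468
  ebony-bodied: 624 × 1/4 = 156
χ² = Σ (O − E)² / E
  gray-bodied: (521 − 468)² / 468 = 6.0021
  ebony-bodied: (103 − 156)² / 156 = 18.0064
χ² = 6.0021 + 18.0064 = 24.0085 ≈ 24.009

24.009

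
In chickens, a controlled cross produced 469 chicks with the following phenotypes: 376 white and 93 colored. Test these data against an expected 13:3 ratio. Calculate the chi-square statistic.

0.359

The 13:3 ratio has 16 parts, so with N = 469 the expected counts are:
  white: 469 × 13/16 = 381.0625
  colored: 469 × 3/16 = 87.9375
χ² = Σ (O − E)² / E
  white: (376 − 381.0625)² / 381.0625 = 0.0673
  colored: (93 − 87.9375)² / 87.9375 = 0.2914
χ² = 0.0673 + 0.2914 = 0.3587 ≈ 0.359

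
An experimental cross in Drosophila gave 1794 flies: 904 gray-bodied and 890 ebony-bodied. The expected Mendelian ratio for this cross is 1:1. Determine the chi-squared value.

Total ratio parts = 2. Expected numbers out of 1794:
  gray-bodied: 1794 × 1/2 = 897
  ebony-bodied: 1794 × 1/2 = 897
χ² = Σ (O − E)² / E
  gray-bodied: (904 − 897)² / 897 = 0.0546
  ebony-bodied: (890 − 897)² / 897 = 0.0546
χ² = 0.0546 + 0.0546 = 0.1092 ≈ 0.109

0.109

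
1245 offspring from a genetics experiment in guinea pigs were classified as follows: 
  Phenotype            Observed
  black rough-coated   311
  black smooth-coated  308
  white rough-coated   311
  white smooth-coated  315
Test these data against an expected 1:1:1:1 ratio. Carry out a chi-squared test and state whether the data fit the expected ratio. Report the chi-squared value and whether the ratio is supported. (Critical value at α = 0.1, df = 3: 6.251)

Expected counts for N = 1245 under a 1:1:1:1 ratio (total parts = 4):
  black rough-coated: 1245 × 1/4 = 311.25
  black smooth-coated: 1245 × 1/4 = 311.25
  white rough-coated: 1245 × 1/4 = 311.25
  white smooth-coated: 1245 × 1/4 = 311.25
χ² = Σ (O − E)² / E
  black rough-coated: (311 − 311.25)² / 311.25 = 0.0002
  black smooth-coated: (308 − 311.25)² / 311.25 = 0.0339
  white rough-coated: (311 − 311.25)² / 311.25 = 0.0002
  white smooth-coated: (315 − 311.25)² / 311.25 = 0.0452
χ² = 0.0002 + 0.0339 + 0.0002 + 0.0452 = 0.0795 ≈ 0.080
Degrees of freedom = 4 − 1 = 3; critical value at α = 0.1 is 6.251.
Since 0.080 < 6.251, we fail to reject the null hypothesis — the data are consistent with the 1:1:1:1 ratio.

0.080; consistent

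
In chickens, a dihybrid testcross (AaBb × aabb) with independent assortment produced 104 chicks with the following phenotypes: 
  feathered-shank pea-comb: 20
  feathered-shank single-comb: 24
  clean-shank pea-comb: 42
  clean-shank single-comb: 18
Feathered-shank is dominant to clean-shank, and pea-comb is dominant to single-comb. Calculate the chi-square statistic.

A dihybrid testcross with independent assortment gives a 1:1:1:1 ratio.
Expected counts for N = 104 under a 1:1:1:1 ratio (total parts = 4):
  feathered-shank pea-comb: 104 × 1/4 = 26
  feathered-shank single-comb: 104 × 1/4 = 26
  clean-shank pea-comb: 104 × 1/4 = 26
  clean-shank single-comb: 104 × 1/4 = 26
χ² = Σ (O − E)² / E
  feathered-shank pea-comb: (20 − 26)² / 26 = 1.3846
  feathered-shank single-comb: (24 − 26)² / 26 = 0.1538
  clean-shank pea-comb: (42 − 26)² / 26 = 9.8462
  clean-shank single-comb: (18 − 26)² / 26 = 2.4615
χ² = 1.3846 + 0.1538 + 9.8462 + 2.4615 = 13.8461 ≈ 13.846

13.846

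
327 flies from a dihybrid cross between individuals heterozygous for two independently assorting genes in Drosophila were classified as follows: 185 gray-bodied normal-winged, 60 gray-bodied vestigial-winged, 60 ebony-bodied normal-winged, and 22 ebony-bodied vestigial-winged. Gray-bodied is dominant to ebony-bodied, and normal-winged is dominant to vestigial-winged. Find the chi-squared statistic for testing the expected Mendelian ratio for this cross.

0.182

A dihybrid F₂ with independent assortment and complete dominance at both loci gives a 9:3:3:1 phenotypic ratio.
Expected counts for N = 327 under a 9:3:3:1 ratio (total parts = 16):
  gray-bodied normal-winged: 327 × 9/16 = 183.9375
  gray-bodied vestigial-winged: 327 × 3/16 = 61.3125
  ebony-bodied normal-winged: 327 × 3/16 = 61.3125
  ebony-bodied vestigial-winged: 327 × 1/16 = 20.4375
χ² = Σ (O − E)² / E
  gray-bodied normal-winged: (185 − 183.9375)² / 183.9375 = 0.0061
  gray-bodied vestigial-winged: (60 − 61.3125)² / 61.3125 = 0.0281
  ebony-bodied normal-winged: (60 − 61.3125)² / 61.3125 = 0.0281
  ebony-bodied vestigial-winged: (22 − 20.4375)² / 20.4375 = 0.1195
χ² = 0.0061 + 0.0281 + 0.0281 + 0.1195 = 0.1818 ≈ 0.182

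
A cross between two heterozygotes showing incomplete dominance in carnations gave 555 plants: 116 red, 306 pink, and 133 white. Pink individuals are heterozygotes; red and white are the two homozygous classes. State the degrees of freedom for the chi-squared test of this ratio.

With incomplete dominance, a heterozygote × heterozygote cross gives a 1:2:1 phenotypic ratio.
A goodness-of-fit test with 3 phenotype classes has df = 3 − 1 = 2.

2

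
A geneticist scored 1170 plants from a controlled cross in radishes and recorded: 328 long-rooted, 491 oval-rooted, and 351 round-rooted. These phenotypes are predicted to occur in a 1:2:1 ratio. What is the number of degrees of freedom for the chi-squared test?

2

A goodness-of-fit test with 3 phenotype classes has df = 3 − 1 = 2.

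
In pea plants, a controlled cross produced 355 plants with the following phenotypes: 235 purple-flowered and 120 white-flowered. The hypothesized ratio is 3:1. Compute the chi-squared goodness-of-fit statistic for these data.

14.671

Total ratio parts = 4. Expected numbers out of 355:
  purple-flowered: 355 × 3/4 = 266.25
  white-flowered: 355 × 1/4 = 88.75
χ² = Σ (O − E)² / E
  purple-flowered: (235 − 266.25)² / 266.25 = 3.6678
  white-flowered: (120 − 88.75)² / 88.75 = 11.0035
χ² = 3.6678 + 11.0035 = 14.6713 ≈ 14.671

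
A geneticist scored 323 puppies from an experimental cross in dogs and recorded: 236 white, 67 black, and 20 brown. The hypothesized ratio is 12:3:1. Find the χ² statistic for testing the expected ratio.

Expected counts for N = 323 under a 12:3:1 ratio (total parts = 16):
  white: 323 × 12/16 = 242.25
  black: 323 × 3/16 = 60.5625
  brown: 323 × 1/16 = 20.1875
χ² = Σ (O − E)² / E
  white: (236 − 242.25)² / 242.25 = 0.1612
  black: (67 − 60.5625)² / 60.5625 = 0.6843
  brown: (20 − 20.1875)² / 20.1875 = 0.0017
χ² = 0.1612 + 0.6843 + 0.0017 = 0.8472 ≈ 0.847

0.847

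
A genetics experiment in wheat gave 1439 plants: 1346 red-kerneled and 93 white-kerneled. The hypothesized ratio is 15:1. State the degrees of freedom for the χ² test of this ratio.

A goodness-of-fit test with 2 phenotype classes has df = 2 − 1 = 1.

1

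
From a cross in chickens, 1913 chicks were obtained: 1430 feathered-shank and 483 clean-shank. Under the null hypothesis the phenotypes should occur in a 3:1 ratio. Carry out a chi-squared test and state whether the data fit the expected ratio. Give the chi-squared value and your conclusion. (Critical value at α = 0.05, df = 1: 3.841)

Total ratio parts = 4. Expected numbers out of 1913:
  feathered-shank: 1913 × 3/4 = 1434.75
  clean-shank: 1913 × 1/4 = 478.25
χ² = Σ (O − E)² / E
  feathered-shank: (1430 − 1434.75)² / 1434.75 = 0.0157
  clean-shank: (483 − 478.25)² / 478.25 = 0.0472
χ² = 0.0157 + 0.0472 = 0.0629 ≈ 0.063
Degrees of freedom = 2 − 1 = 1; critical value at α = 0.05 is 3.841.
Since 0.063 < 3.841, we fail to reject the null hypothesis — the data are consistent with the 3:1 ratio.

0.063; consistent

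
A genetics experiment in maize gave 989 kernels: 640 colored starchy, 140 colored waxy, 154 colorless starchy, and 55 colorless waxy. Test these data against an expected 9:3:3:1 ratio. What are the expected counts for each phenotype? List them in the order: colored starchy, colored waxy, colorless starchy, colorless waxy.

556.3125, 185.4375, 185.4375, 61.8125

Under the 9:3:3:1 hypothesis (Σ ratio = 16, N = 989):
  colored starchy: 989 × 9/16 = 556.3125
  colored waxy: 989 × 3/16 = 185.4375
  colorless starchy: 989 × 3/16 = 185.4375
  colorless waxy: 989 × 1/16 = 61.8125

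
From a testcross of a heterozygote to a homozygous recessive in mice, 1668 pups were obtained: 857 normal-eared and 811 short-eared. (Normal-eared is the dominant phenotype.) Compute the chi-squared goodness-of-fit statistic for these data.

1.269

A testcross of a heterozygote (Aa × aa) gives a 1:1 phenotypic ratio.
Under the 1:1 hypothesis (Σ ratio = 2, N = 1668):
  normal-eared: 1668 × 1/2 = 834
  short-eared: 1668 × 1/2 = 834
χ² = Σ (O − E)² / E
  normal-eared: (857 − 834)² / 834 = 0.6343
  short-eared: (811 − 834)² / 834 = 0.6343
χ² = 0.6343 + 0.6343 = 1.2686 ≈ 1.269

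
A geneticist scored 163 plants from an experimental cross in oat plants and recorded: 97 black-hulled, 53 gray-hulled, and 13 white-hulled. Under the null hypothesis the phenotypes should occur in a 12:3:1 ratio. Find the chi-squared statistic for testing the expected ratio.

22.464

The 12:3:1 ratio has 16 parts, so with N = 163 the expected counts are:
  black-hulled: 163 × 12/16 = 122.25
  gray-hulled: 163 × 3/16 = 30.5625
  white-hulled: 163 × 1/16 = 10.1875
χ² = Σ (O − E)² / E
  black-hulled: (97 − 122.25)² / 122.25 = 5.2152
  gray-hulled: (53 − 30.5625)² / 30.5625 = 16.4725
  white-hulled: (13 − 10.1875)² / 10.1875 = 0.7765
χ² = 5.2152 + 16.4725 + 0.7765 = 22.4642 ≈ 22.464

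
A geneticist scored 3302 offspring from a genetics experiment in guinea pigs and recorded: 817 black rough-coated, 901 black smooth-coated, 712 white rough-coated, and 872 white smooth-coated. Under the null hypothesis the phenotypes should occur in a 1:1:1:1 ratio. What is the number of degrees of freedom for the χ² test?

3

A goodness-of-fit test with 4 phenotype classes has df = 4 − 1 = 3.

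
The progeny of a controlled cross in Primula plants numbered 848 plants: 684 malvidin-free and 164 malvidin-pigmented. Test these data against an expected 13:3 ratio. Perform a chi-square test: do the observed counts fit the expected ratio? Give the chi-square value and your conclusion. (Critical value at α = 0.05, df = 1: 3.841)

Under the 13:3 hypothesis (Σ ratio = 16, N = 848):
  malvidin-free: 848 × 13/16 = 689
  malvidin-pigmented: 848 × 3/16 = 159
χ² = Σ (O − E)² / E
  malvidin-free: (684 − 689)² / 689 = 0.0363
  malvidin-pigmented: (164 − 159)² / 159 = 0.1572
χ² = 0.0363 + 0.1572 = 0.1935 ≈ 0.194
Degrees of freedom = 2 − 1 = 1; critical value at α = 0.05 is 3.841.
Since 0.194 < 3.841, we fail to reject the null hypothesis — the data are consistent with the 13:3 ratio.

0.194; consistent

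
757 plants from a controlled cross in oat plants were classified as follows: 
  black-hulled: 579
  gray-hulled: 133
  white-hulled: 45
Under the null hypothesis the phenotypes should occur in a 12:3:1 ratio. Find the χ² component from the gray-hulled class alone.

Expected counts for N = 757 under a 12:3:1 ratio (total parts = 16):
  black-hulled: 757 × 12/16 = 567.75
  gray-hulled: 757 × 3/16 = 141.9375
  white-hulled: 757 × 1/16 = 47.3125
Contribution of gray-hulled: (133 − 141.9375)² / 141.9375 = 0.5628

0.563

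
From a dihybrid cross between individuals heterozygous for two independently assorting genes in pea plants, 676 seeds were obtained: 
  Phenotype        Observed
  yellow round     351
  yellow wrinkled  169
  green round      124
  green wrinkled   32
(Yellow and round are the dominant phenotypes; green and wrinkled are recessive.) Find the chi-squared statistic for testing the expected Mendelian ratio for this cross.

A dihybrid F₂ with independent assortment and complete dominance at both loci gives a 9:3:3:1 phenotypic ratio.
The 9:3:3:1 ratio has 16 parts, so with N = 676 the expected counts are:
  yellow round: 676 × 9/16 = 380.25
  yellow wrinkled: 676 × 3/16 = 126.75
  green round: 676 × 3/16 = 126.75
  green wrinkled: 676 × 1/16 = 42.25
χ² = Σ (O − E)² / E
  yellow round: (351 − 380.25)² / 380.25 = 2.2500
  yellow wrinkled: (169 − 126.75)² / 126.75 = 14.0833
  green round: (124 − 126.75)² / 126.75 = 0.0597
  green wrinkled: (32 − 42.25)² / 42.25 = 2.4867
χ² = 2.2500 + 14.0833 + 0.0597 + 2.4867 = 18.8797 ≈ 18.880

18.880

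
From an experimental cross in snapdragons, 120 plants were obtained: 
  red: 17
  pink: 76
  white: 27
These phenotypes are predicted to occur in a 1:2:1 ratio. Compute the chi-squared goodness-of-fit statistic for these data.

The 1:2:1 ratio has 4 parts, so with N = 120 the expected counts are:
  red: 120 × 1/4 = 30
  pink: 120 × 2/4 = 60
  white: 120 × 1/4 = 30
χ² = Σ (O − E)² / E
  red: (17 − 30)² / 30 = 5.6333
  pink: (76 − 60)² / 60 = 4.2667
  white: (27 − 30)² / 30 = 0.3000
χ² = 5.6333 + 4.2667 + 0.3000 = 10.200

10.200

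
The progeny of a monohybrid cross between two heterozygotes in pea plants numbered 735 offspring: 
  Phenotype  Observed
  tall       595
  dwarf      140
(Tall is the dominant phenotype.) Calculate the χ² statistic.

For a monohybrid cross between heterozygotes with complete dominance, the expected phenotypic ratio is 3:1.
Under the 3:1 hypothesis (Σ ratio = 4, N = 735):
  tall: 735 × 3/4 = 551.25
  dwarf: 735 × 1/4 = 183.75
χ² = Σ (O − E)² / E
  tall: (595 − 551.25)² / 551.25 = 3.4722
  dwarf: (140 − 183.75)² / 183.75 = 10.4167
χ² = 3.4722 + 10.4167 = 13.8889 ≈ 13.889

13.889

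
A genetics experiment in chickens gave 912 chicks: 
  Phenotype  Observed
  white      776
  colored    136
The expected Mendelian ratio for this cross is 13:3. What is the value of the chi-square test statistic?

8.817

The 13:3 ratio has 16 parts, so with N = 912 the expected counts are:
  white: 912 × 13/16 = 741
  colored: 912 × 3/16 = 171
χ² = Σ (O − E)² / E
  white: (776 − 741)² / 741 = 1.6532
  colored: (136 − 171)² / 171 = 7.1637
χ² = 1.6532 + 7.1637 = 8.8169 ≈ 8.817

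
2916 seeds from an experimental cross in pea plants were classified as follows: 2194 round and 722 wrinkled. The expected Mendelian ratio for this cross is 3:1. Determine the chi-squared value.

Under the 3:1 hypothesis (Σ ratio = 4, N = 2916):
  round: 2916 × 3/4 = 2187
  wrinkled: 2916 × 1/4 = 729
χ² = Σ (O − E)² / E
  round: (2194 − 2187)² / 2187 = 0.0224
  wrinkled: (722 − 729)² / 729 = 0.0672
χ² = 0.0224 + 0.0672 = 0.0896 ≈ 0.090

0.090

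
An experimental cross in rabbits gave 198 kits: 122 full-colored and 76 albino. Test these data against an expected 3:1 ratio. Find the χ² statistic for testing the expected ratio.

Total ratio parts = 4. Expected numbers out of 198:
  full-colored: 198 × 3/4 = 148.5
  albino: 198 × 1/4 = 49.5
χ² = Σ (O − E)² / E
  full-colored: (122 − 148.5)² / 148.5 = 4.7290
  albino: (76 − 49.5)² / 49.5 = 14.1869
χ² = 4.7290 + 14.1869 = 18.9159 ≈ 18.916

18.916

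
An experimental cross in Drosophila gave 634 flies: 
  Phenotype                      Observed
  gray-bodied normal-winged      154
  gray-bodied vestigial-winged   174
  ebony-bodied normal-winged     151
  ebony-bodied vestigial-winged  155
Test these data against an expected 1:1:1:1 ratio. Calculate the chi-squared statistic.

Under the 1:1:1:1 hypothesis (Σ ratio = 4, N = 634):
  gray-bodied normal-winged: 634 × 1/4 = 158.5
  gray-bodied vestigial-winged: 634 × 1/4 = 158.5
  ebony-bodied normal-winged: 634 × 1/4 = 158.5
  ebony-bodied vestigial-winged: 634 × 1/4 = 158.5
χ² = Σ (O − E)² / E
  gray-bodied normal-winged: (154 − 158.5)² / 158.5 = 0.1278
  gray-bodied vestigial-winged: (174 − 158.5)² / 158.5 = 1.5158
  ebony-bodied normal-winged: (151 − 158.5)² / 158.5 = 0.3549
  ebony-bodied vestigial-winged: (155 − 158.5)² / 158.5 = 0.0773
χ² = 0.1278 + 1.5158 + 0.3549 + 0.0773 = 2.0758 ≈ 2.076

2.076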